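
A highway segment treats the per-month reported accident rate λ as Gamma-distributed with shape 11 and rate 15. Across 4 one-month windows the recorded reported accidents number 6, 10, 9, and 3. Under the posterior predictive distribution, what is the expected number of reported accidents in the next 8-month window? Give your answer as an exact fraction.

312/19

Total count: 6 + 10 + 9 + 3 = 28.
Total exposure: 4 months.
By Gamma–Poisson conjugacy, the posterior is Gamma(α + Σx, β + Σt) = Gamma(11 + 28, 15 + 4) = Gamma(39, 19).
Predictive mean over an 8-month window = T·E[λ|data] = 8·39/19 = 312/19.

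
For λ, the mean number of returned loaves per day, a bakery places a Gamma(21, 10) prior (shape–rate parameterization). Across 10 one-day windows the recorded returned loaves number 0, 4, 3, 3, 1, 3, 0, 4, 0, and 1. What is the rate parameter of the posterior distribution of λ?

20

Total count: 0 + 4 + 3 + 3 + 1 + 3 + 0 + 4 + 0 + 1 = 19.
Total exposure: 10 days.
Gamma(α, β) with Poisson data over total exposure Σt gives posterior Gamma(α+Σx, β+Σt) = Gamma(40, 20).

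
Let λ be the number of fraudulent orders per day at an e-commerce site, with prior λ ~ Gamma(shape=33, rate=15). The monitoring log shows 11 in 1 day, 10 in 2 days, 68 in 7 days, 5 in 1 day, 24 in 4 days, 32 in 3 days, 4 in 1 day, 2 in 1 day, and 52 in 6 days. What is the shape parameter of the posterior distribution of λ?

Total count: 11 + 10 + 68 + 5 + 24 + 32 + 4 + 2 + 52 = 208.
Total exposure: 1 + 2 + 7 + 1 + 4 + 3 + 1 + 1 + 6 = 26 days.
Gamma(α, β) with Poisson data over total exposure Σt gives posterior Gamma(α+Σx, β+Σt) = Gamma(241, 41).

241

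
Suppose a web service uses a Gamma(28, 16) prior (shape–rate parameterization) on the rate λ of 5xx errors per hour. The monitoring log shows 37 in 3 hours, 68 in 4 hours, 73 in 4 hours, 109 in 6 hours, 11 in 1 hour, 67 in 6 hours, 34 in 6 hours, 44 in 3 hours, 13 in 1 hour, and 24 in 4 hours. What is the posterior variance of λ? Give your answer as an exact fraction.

Total count: 37 + 68 + 73 + 109 + 11 + 67 + 34 + 44 + 13 + 24 = 480.
Total exposure: 3 + 4 + 4 + 6 + 1 + 6 + 6 + 3 + 1 + 4 = 38 hours.
Conjugate update: add total count to the shape and total exposure to the rate, giving Gamma(508, 54).
Posterior variance = α'/β'² = 508/2916 = 127/729.

127/729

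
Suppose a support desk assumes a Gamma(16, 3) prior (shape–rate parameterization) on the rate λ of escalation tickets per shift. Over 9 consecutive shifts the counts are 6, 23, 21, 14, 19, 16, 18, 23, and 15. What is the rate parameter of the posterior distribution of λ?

Total count: 6 + 23 + 21 + 14 + 19 + 16 + 18 + 23 + 15 = 155.
Total exposure: 9 shifts.
Posterior: α' = 16 + 155 = 171, β' = 3 + 9 = 12.

12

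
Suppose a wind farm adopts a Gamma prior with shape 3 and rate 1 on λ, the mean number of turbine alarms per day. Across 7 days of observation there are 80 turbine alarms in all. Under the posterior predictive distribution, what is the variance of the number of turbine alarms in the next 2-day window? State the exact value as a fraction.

Total count 80 over total exposure 7 days.
The Gamma prior is conjugate for the Poisson rate, so λ | data ~ Gamma(3+80, 1+7) = Gamma(83, 8).
The posterior predictive for a window of length T is Negative Binomial with variance T·α'·(β'+T)/β'² = 2·83·10/64 = 415/16.

415/16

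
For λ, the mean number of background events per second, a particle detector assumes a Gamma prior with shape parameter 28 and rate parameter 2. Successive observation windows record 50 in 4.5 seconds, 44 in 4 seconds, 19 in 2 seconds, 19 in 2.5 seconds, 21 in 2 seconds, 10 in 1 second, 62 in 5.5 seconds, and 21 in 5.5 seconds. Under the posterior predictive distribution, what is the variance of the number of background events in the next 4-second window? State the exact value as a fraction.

Total count: 50 + 44 + 19 + 19 + 21 + 10 + 62 + 21 = 246.
Total exposure: 4.5 + 4 + 2 + 2.5 + 2 + 1 + 5.5 + 5.5 = 27 seconds.
Conjugate update: add total count to the shape and total exposure to the rate, giving Gamma(274, 29).
The posterior predictive for a window of length T is Negative Binomial with variance T·α'·(β'+T)/β'² = 4·274·33/841 = 36168/841.

36168/841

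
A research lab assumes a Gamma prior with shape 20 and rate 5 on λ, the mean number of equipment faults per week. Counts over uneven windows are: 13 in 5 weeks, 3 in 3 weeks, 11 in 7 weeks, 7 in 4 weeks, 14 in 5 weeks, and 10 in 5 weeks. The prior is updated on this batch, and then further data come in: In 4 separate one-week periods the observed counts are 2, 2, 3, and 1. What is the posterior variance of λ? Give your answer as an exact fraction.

43/722

Total count: 13 + 3 + 11 + 7 + 14 + 10 = 58.
Total exposure: 5 + 3 + 7 + 4 + 5 + 5 = 29 weeks.
After the first batch: Gamma(20 + 58, 5 + 29) = Gamma(78, 34).
Total count: 2 + 2 + 3 + 1 = 8.
Total exposure: 4 weeks.
After the second batch: Gamma(78 + 8, 34 + 4) = Gamma(86, 38).
Posterior variance = α'/β'² = 86/1444 = 43/722.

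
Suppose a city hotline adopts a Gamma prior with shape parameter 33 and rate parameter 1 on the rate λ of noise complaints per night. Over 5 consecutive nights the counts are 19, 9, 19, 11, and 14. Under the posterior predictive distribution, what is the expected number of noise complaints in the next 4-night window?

Total count: 19 + 9 + 19 + 11 + 14 = 72.
Total exposure: 5 nights.
By Gamma–Poisson conjugacy, the posterior is Gamma(α + Σx, β + Σt) = Gamma(33 + 72, 1 + 5) = Gamma(105, 6).
Predictive mean over a 4-night window = T·E[λ|data] = 4·105/6 = 70.

70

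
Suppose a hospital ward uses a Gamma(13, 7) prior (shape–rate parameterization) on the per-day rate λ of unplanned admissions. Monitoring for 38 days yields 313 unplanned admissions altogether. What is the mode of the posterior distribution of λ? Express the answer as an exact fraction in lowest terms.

65/9

Total count 313 over total exposure 38 days.
Conjugate update: add total count to the shape and total exposure to the rate, giving Gamma(326, 45).
Posterior mode = (α'−1)/β' = 325/45 = 65/9.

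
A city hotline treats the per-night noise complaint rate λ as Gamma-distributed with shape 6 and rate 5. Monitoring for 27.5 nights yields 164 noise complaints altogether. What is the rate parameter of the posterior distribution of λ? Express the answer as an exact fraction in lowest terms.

Total count 164 over total exposure 27.5 nights.
By Gamma–Poisson conjugacy, the posterior is Gamma(α + Σx, β + Σt) = Gamma(6 + 164, 5 + 27.5) = Gamma(170, 65/2).

65/2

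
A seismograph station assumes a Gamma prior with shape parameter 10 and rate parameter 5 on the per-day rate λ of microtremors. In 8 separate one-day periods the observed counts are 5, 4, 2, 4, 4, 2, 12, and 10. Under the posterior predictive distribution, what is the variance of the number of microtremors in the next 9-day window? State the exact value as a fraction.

10494/169

Total count: 5 + 4 + 2 + 4 + 4 + 2 + 12 + 10 = 43.
Total exposure: 8 days.
By Gamma–Poisson conjugacy, the posterior is Gamma(α + Σx, β + Σt) = Gamma(10 + 43, 5 + 8) = Gamma(53, 13).
The posterior predictive for a window of length T is Negative Binomial with variance T·α'·(β'+T)/β'² = 9·53·22/169 = 10494/169.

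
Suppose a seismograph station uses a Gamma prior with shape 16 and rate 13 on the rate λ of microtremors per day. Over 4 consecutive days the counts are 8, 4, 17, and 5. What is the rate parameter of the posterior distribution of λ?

17

Total count: 8 + 4 + 17 + 5 = 34.
Total exposure: 4 days.
Gamma(α, β) with Poisson data over total exposure Σt gives posterior Gamma(α+Σx, β+Σt) = Gamma(50, 17).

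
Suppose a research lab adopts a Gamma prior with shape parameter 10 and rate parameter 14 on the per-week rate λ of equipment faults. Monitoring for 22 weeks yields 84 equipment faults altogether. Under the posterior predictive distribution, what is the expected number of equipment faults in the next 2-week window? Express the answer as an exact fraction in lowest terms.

47/9

Total count 84 over total exposure 22 weeks.
By Gamma–Poisson conjugacy, the posterior is Gamma(α + Σx, β + Σt) = Gamma(10 + 84, 14 + 22) = Gamma(94, 36).
Predictive mean over a 2-week window = T·E[λ|data] = 2·94/36 = 47/9.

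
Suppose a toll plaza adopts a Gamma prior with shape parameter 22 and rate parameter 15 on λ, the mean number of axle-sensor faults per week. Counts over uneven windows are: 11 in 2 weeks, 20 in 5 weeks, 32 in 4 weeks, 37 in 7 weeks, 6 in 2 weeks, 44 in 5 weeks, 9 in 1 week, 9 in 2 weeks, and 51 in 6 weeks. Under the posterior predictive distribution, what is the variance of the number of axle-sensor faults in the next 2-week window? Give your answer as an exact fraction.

24582/2401

Total count: 11 + 20 + 32 + 37 + 6 + 44 + 9 + 9 + 51 = 219.
Total exposure: 2 + 5 + 4 + 7 + 2 + 5 + 1 + 2 + 6 = 34 weeks.
Conjugate update: add total count to the shape and total exposure to the rate, giving Gamma(241, 49).
The posterior predictive for a window of length T is Negative Binomial with variance T·α'·(β'+T)/β'² = 2·241·51/2401 = 24582/2401.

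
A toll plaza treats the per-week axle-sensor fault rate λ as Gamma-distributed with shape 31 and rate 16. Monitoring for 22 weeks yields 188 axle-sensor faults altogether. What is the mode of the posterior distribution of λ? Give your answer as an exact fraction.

Total count 188 over total exposure 22 weeks.
By Gamma–Poisson conjugacy, the posterior is Gamma(α + Σx, β + Σt) = Gamma(31 + 188, 16 + 22) = Gamma(219, 38).
Posterior mode = (α'−1)/β' = 218/38 = 109/19.

109/19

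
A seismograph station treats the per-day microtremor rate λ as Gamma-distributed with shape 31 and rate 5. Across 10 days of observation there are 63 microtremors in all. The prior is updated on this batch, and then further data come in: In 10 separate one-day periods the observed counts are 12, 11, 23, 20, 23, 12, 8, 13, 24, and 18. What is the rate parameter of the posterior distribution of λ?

Total count 63 over total exposure 10 days.
After the first batch: Gamma(31 + 63, 5 + 10) = Gamma(94, 15).
Total count: 12 + 11 + 23 + 20 + 23 + 12 + 8 + 13 + 24 + 18 = 164.
Total exposure: 10 days.
After the second batch: Gamma(94 + 164, 15 + 10) = Gamma(258, 25).

25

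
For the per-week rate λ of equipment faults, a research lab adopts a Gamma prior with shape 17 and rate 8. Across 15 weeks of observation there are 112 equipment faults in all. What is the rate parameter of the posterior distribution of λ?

23

Total count 112 over total exposure 15 weeks.
Posterior: α' = 17 + 112 = 129, β' = 8 + 15 = 23.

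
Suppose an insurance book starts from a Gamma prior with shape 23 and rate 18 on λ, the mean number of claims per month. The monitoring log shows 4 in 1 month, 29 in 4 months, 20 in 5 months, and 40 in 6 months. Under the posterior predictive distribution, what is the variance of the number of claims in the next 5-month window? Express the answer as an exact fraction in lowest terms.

5655/289

Total count: 4 + 29 + 20 + 40 = 93.
Total exposure: 1 + 4 + 5 + 6 = 16 months.
Posterior: α' = 23 + 93 = 116, β' = 18 + 16 = 34.
The posterior predictive for a window of length T is Negative Binomial with variance T·α'·(β'+T)/β'² = 5·116·39/1156 = 5655/289.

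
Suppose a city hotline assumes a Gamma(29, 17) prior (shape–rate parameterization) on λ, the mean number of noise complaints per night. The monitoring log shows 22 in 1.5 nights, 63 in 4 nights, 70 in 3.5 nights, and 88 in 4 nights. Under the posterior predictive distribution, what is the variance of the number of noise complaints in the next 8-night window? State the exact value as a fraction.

20672/225

Total count: 22 + 63 + 70 + 88 = 243.
Total exposure: 1.5 + 4 + 3.5 + 4 = 13 nights.
Conjugate update: add total count to the shape and total exposure to the rate, giving Gamma(272, 30).
The posterior predictive for a window of length T is Negative Binomial with variance T·α'·(β'+T)/β'² = 8·272·38/900 = 20672/225.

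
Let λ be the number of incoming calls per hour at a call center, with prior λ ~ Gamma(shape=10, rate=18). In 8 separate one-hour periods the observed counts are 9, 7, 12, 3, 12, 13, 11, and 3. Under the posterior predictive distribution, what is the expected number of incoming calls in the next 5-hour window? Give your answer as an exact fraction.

Total count: 9 + 7 + 12 + 3 + 12 + 13 + 11 + 3 = 70.
Total exposure: 8 hours.
Posterior: α' = 10 + 70 = 80, β' = 18 + 8 = 26.
Predictive mean over a 5-hour window = T·E[λ|data] = 5·80/26 = 200/13.

200/13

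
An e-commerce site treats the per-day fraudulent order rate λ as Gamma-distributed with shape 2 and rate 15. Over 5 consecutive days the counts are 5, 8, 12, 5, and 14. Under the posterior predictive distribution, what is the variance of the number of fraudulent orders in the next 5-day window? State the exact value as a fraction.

Total count: 5 + 8 + 12 + 5 + 14 = 44.
Total exposure: 5 days.
Conjugate update: add total count to the shape and total exposure to the rate, giving Gamma(46, 20).
The posterior predictive for a window of length T is Negative Binomial with variance T·α'·(β'+T)/β'² = 5·46·25/400 = 115/8.

115/8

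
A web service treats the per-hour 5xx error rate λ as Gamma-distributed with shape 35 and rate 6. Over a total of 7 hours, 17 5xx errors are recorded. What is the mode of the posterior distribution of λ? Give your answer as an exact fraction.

Total count 17 over total exposure 7 hours.
Posterior: α' = 35 + 17 = 52, β' = 6 + 7 = 13.
Posterior mode = (α'−1)/β' = 51/13.

51/13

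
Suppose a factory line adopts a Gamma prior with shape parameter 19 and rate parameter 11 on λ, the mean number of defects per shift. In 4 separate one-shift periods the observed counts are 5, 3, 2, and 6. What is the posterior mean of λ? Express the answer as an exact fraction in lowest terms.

7/3

Total count: 5 + 3 + 2 + 6 = 16.
Total exposure: 4 shifts.
Gamma(α, β) with Poisson data over total exposure Σt gives posterior Gamma(α+Σx, β+Σt) = Gamma(35, 15).
Posterior mean = α'/β' = 35/15 = 7/3.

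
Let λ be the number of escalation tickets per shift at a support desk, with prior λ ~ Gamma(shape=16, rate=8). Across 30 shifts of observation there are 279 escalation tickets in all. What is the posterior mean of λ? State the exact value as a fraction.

Total count 279 over total exposure 30 shifts.
Posterior: α' = 16 + 279 = 295, β' = 8 + 30 = 38.
Posterior mean = α'/β' = 295/38.

295/38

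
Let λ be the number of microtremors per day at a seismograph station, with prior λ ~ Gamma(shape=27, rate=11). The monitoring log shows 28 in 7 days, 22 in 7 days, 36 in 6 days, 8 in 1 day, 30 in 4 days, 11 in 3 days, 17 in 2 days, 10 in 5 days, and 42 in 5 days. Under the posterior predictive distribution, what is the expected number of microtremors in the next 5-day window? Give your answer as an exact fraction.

385/17

Total count: 28 + 22 + 36 + 8 + 30 + 11 + 17 + 10 + 42 = 204.
Total exposure: 7 + 7 + 6 + 1 + 4 + 3 + 2 + 5 + 5 = 40 days.
The Gamma prior is conjugate for the Poisson rate, so λ | data ~ Gamma(27+204, 11+40) = Gamma(231, 51).
Predictive mean over a 5-day window = T·E[λ|data] = 5·231/51 = 385/17.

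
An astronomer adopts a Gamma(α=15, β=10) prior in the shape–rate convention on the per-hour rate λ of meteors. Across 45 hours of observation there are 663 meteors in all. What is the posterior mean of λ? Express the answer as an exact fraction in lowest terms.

678/55

Total count 663 over total exposure 45 hours.
The Gamma prior is conjugate for the Poisson rate, so λ | data ~ Gamma(15+663, 10+45) = Gamma(678, 55).
Posterior mean = α'/β' = 678/55.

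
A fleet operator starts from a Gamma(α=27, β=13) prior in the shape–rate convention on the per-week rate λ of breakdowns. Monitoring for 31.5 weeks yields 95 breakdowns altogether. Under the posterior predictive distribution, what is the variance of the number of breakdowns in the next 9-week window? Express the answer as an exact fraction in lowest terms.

Total count 95 over total exposure 31.5 weeks.
Posterior: α' = 27 + 95 = 122, β' = 13 + 31.5 = 89/2.
The posterior predictive for a window of length T is Negative Binomial with variance T·α'·(β'+T)/β'² = 9·122·(107/2)/(7921/4) = 234972/7921.

234972/7921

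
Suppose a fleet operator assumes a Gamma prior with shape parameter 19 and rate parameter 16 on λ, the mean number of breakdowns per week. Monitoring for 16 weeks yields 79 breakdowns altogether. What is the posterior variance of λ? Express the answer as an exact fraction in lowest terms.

49/512

Total count 79 over total exposure 16 weeks.
Gamma(α, β) with Poisson data over total exposure Σt gives posterior Gamma(α+Σx, β+Σt) = Gamma(98, 32).
Posterior variance = α'/β'² = 98/1024 = 49/512.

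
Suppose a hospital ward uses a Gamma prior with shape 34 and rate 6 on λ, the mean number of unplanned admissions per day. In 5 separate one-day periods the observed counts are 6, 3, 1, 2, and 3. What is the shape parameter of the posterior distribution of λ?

Total count: 6 + 3 + 1 + 2 + 3 = 15.
Total exposure: 5 days.
The Gamma prior is conjugate for the Poisson rate, so λ | data ~ Gamma(34+15, 6+5) = Gamma(49, 11).

49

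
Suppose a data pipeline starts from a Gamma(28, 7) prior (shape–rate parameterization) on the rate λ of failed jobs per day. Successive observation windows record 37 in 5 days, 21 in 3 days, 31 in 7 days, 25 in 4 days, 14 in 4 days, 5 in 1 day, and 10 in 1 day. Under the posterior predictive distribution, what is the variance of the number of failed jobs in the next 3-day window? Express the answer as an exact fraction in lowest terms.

17955/1024

Total count: 37 + 21 + 31 + 25 + 14 + 5 + 10 = 143.
Total exposure: 5 + 3 + 7 + 4 + 4 + 1 + 1 = 25 days.
Posterior: α' = 28 + 143 = 171, β' = 7 + 25 = 32.
The posterior predictive for a window of length T is Negative Binomial with variance T·α'·(β'+T)/β'² = 3·171·35/1024 = 17955/1024.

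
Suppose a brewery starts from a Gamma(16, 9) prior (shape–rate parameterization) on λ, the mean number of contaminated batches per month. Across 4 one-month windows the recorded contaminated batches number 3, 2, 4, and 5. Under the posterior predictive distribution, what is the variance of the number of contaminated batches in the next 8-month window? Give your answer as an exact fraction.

Total count: 3 + 2 + 4 + 5 = 14.
Total exposure: 4 months.
Gamma(α, β) with Poisson data over total exposure Σt gives posterior Gamma(α+Σx, β+Σt) = Gamma(30, 13).
The posterior predictive for a window of length T is Negative Binomial with variance T·α'·(β'+T)/β'² = 8·30·21/169 = 5040/169.

5040/169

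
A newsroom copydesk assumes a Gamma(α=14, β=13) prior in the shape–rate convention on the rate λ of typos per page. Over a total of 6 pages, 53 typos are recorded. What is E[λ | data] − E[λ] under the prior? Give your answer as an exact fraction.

605/247

Total count 53 over total exposure 6 pages.
Conjugate update: add total count to the shape and total exposure to the rate, giving Gamma(67, 19).
Posterior mean = 67/19 = 67/19; prior mean = 14/13 = 14/13. Difference = 67/19 − 14/13 = 605/247.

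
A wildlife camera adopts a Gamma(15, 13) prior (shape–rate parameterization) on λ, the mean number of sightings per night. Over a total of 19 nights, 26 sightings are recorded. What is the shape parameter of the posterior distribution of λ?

Total count 26 over total exposure 19 nights.
Conjugate update: add total count to the shape and total exposure to the rate, giving Gamma(41, 32).

41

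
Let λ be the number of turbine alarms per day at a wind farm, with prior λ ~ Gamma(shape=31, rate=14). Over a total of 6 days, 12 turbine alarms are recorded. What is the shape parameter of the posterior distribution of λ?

43

Total count 12 over total exposure 6 days.
The Gamma prior is conjugate for the Poisson rate, so λ | data ~ Gamma(31+12, 14+6) = Gamma(43, 20).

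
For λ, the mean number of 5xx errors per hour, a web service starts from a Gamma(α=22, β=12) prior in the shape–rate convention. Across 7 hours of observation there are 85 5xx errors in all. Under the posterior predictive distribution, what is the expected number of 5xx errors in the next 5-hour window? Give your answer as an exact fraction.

Total count 85 over total exposure 7 hours.
Conjugate update: add total count to the shape and total exposure to the rate, giving Gamma(107, 19).
Predictive mean over a 5-hour window = T·E[λ|data] = 5·107/19 = 535/19.

535/19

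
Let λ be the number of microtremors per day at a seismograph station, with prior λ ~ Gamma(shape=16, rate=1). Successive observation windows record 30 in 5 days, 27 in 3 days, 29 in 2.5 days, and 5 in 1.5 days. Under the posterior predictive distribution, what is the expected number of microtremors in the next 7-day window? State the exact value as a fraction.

749/13

Total count: 30 + 27 + 29 + 5 = 91.
Total exposure: 5 + 3 + 2.5 + 1.5 = 12 days.
Posterior: α' = 16 + 91 = 107, β' = 1 + 12 = 13.
Predictive mean over a 7-day window = T·E[λ|data] = 7·107/13 = 749/13.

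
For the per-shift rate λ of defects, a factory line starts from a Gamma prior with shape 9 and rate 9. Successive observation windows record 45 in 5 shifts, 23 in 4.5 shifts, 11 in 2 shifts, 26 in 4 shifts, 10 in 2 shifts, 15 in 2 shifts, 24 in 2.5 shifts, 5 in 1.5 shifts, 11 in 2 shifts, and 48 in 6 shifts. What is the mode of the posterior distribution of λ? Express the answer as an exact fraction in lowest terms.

Total count: 45 + 23 + 11 + 26 + 10 + 15 + 24 + 5 + 11 + 48 = 218.
Total exposure: 5 + 4.5 + 2 + 4 + 2 + 2 + 2.5 + 1.5 + 2 + 6 = 31.5 shifts.
Conjugate update: add total count to the shape and total exposure to the rate, giving Gamma(227, 81/2).
Posterior mode = (α'−1)/β' = 226/(81/2) = 452/81.

452/81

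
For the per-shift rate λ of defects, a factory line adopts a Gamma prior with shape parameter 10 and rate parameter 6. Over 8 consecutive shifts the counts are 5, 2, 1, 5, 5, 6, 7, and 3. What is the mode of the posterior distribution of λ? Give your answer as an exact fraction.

43/14

Total count: 5 + 2 + 1 + 5 + 5 + 6 + 7 + 3 = 34.
Total exposure: 8 shifts.
By Gamma–Poisson conjugacy, the posterior is Gamma(α + Σx, β + Σt) = Gamma(10 + 34, 6 + 8) = Gamma(44, 14).
Posterior mode = (α'−1)/β' = 43/14.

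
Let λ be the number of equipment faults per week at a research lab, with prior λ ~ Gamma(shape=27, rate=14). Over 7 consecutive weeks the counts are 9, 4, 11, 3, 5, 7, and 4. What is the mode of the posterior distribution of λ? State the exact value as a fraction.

23/7

Total count: 9 + 4 + 11 + 3 + 5 + 7 + 4 = 43.
Total exposure: 7 weeks.
The Gamma prior is conjugate for the Poisson rate, so λ | data ~ Gamma(27+43, 14+7) = Gamma(70, 21).
Posterior mode = (α'−1)/β' = 69/21 = 23/7.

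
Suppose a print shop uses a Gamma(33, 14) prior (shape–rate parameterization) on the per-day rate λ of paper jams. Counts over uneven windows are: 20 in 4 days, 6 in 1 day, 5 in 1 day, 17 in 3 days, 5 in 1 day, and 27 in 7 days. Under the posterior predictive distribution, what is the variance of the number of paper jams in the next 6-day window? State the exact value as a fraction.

Total count: 20 + 6 + 5 + 17 + 5 + 27 = 80.
Total exposure: 4 + 1 + 1 + 3 + 1 + 7 = 17 days.
Posterior: α' = 33 + 80 = 113, β' = 14 + 17 = 31.
The posterior predictive for a window of length T is Negative Binomial with variance T·α'·(β'+T)/β'² = 6·113·37/961 = 25086/961.

25086/961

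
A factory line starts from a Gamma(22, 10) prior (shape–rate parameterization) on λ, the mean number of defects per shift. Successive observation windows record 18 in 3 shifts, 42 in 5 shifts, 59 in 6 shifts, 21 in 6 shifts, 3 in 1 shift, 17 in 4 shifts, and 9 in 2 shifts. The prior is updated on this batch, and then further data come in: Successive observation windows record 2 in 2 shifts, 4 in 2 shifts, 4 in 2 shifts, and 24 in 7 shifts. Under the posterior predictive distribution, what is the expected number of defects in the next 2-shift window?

9

Total count: 18 + 42 + 59 + 21 + 3 + 17 + 9 = 169.
Total exposure: 3 + 5 + 6 + 6 + 1 + 4 + 2 = 27 shifts.
After the first batch: Gamma(22 + 169, 10 + 27) = Gamma(191, 37).
Total count: 2 + 4 + 4 + 24 = 34.
Total exposure: 2 + 2 + 2 + 7 = 13 shifts.
After the second batch: Gamma(191 + 34, 37 + 13) = Gamma(225, 50).
Predictive mean over a 2-shift window = T·E[λ|data] = 2·225/50 = 9.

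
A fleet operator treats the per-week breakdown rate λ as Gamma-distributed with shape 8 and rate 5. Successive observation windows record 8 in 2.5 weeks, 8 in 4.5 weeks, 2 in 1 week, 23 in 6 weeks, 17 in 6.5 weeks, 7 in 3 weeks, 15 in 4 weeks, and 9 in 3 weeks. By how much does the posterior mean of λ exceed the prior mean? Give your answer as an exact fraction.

Total count: 8 + 8 + 2 + 23 + 17 + 7 + 15 + 9 = 89.
Total exposure: 2.5 + 4.5 + 1 + 6 + 6.5 + 3 + 4 + 3 = 30.5 weeks.
The Gamma prior is conjugate for the Poisson rate, so λ | data ~ Gamma(8+89, 5+30.5) = Gamma(97, 71/2).
Posterior mean = 97/(71/2) = 194/71; prior mean = 8/5 = 8/5. Difference = 194/71 − 8/5 = 402/355.

402/355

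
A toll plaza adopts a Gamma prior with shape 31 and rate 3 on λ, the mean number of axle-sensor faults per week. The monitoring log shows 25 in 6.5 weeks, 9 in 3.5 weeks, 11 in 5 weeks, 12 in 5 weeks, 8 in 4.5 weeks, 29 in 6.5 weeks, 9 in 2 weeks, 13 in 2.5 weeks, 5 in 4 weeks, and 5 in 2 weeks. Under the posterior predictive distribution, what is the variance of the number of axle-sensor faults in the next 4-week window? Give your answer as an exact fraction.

Total count: 25 + 9 + 11 + 12 + 8 + 29 + 9 + 13 + 5 + 5 = 126.
Total exposure: 6.5 + 3.5 + 5 + 5 + 4.5 + 6.5 + 2 + 2.5 + 4 + 2 = 41.5 weeks.
Posterior: α' = 31 + 126 = 157, β' = 3 + 41.5 = 89/2.
The posterior predictive for a window of length T is Negative Binomial with variance T·α'·(β'+T)/β'² = 4·157·(97/2)/(7921/4) = 121832/7921.

121832/7921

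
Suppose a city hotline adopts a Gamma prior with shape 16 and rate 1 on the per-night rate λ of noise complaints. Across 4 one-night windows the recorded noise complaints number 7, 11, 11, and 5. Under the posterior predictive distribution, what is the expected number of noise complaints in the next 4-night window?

Total count: 7 + 11 + 11 + 5 = 34.
Total exposure: 4 nights.
By Gamma–Poisson conjugacy, the posterior is Gamma(α + Σx, β + Σt) = Gamma(16 + 34, 1 + 4) = Gamma(50, 5).
Predictive mean over a 4-night window = T·E[λ|data] = 4·50/5 = 40.

40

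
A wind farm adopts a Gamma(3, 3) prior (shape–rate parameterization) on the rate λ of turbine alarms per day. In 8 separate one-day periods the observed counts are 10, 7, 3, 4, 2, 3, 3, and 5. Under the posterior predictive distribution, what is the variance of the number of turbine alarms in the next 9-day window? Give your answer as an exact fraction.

7200/121

Total count: 10 + 7 + 3 + 4 + 2 + 3 + 3 + 5 = 37.
Total exposure: 8 days.
The Gamma prior is conjugate for the Poisson rate, so λ | data ~ Gamma(3+37, 3+8) = Gamma(40, 11).
The posterior predictive for a window of length T is Negative Binomial with variance T·α'·(β'+T)/β'² = 9·40·20/121 = 7200/121.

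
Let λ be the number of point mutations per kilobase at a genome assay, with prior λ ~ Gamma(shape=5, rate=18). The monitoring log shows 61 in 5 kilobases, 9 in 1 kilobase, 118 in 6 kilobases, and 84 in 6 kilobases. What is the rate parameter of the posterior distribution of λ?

36

Total count: 61 + 9 + 118 + 84 = 272.
Total exposure: 5 + 1 + 6 + 6 = 18 kilobases.
Gamma(α, β) with Poisson data over total exposure Σt gives posterior Gamma(α+Σx, β+Σt) = Gamma(277, 36).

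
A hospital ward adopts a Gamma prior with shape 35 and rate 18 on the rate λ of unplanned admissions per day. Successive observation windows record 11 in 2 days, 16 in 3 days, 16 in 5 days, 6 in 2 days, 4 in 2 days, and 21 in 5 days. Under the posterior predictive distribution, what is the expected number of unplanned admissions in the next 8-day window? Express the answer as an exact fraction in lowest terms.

Total count: 11 + 16 + 16 + 6 + 4 + 21 = 74.
Total exposure: 2 + 3 + 5 + 2 + 2 + 5 = 19 days.
The Gamma prior is conjugate for the Poisson rate, so λ | data ~ Gamma(35+74, 18+19) = Gamma(109, 37).
Predictive mean over an 8-day window = T·E[λ|data] = 8·109/37 = 872/37.

872/37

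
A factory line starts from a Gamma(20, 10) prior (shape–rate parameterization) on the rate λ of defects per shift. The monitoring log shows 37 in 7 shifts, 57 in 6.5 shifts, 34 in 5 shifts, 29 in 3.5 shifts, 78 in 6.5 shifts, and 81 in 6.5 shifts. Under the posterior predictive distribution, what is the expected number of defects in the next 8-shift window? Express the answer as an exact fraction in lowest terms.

896/15

Total count: 37 + 57 + 34 + 29 + 78 + 81 = 316.
Total exposure: 7 + 6.5 + 5 + 3.5 + 6.5 + 6.5 = 35 shifts.
Gamma(α, β) with Poisson data over total exposure Σt gives posterior Gamma(α+Σx, β+Σt) = Gamma(336, 45).
Predictive mean over an 8-shift window = T·E[λ|data] = 8·336/45 = 896/15.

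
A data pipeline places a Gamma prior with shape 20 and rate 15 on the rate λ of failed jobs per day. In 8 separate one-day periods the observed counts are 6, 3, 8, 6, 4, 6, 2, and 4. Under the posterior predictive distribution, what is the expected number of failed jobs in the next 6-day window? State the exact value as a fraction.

354/23

Total count: 6 + 3 + 8 + 6 + 4 + 6 + 2 + 4 = 39.
Total exposure: 8 days.
The Gamma prior is conjugate for the Poisson rate, so λ | data ~ Gamma(20+39, 15+8) = Gamma(59, 23).
Predictive mean over a 6-day window = T·E[λ|data] = 6·59/23 = 354/23.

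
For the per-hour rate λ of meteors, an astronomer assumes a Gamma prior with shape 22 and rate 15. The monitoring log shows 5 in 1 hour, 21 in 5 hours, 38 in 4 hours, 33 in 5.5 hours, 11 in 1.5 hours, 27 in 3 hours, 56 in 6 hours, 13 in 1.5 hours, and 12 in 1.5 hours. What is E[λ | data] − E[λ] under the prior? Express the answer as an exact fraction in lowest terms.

Total count: 5 + 21 + 38 + 33 + 11 + 27 + 56 + 13 + 12 = 216.
Total exposure: 1 + 5 + 4 + 5.5 + 1.5 + 3 + 6 + 1.5 + 1.5 = 29 hours.
By Gamma–Poisson conjugacy, the posterior is Gamma(α + Σx, β + Σt) = Gamma(22 + 216, 15 + 29) = Gamma(238, 44).
Posterior mean = 238/44 = 119/22; prior mean = 22/15 = 22/15. Difference = 119/22 − 22/15 = 1301/330.

1301/330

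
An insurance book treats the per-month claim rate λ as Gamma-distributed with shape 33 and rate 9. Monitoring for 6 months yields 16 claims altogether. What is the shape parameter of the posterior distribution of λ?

49

Total count 16 over total exposure 6 months.
Gamma(α, β) with Poisson data over total exposure Σt gives posterior Gamma(α+Σx, β+Σt) = Gamma(49, 15).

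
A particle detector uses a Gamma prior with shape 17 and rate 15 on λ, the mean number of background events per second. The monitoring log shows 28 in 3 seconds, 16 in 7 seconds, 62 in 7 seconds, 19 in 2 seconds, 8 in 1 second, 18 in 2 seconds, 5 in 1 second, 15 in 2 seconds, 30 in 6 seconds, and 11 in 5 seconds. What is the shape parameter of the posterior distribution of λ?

229

Total count: 28 + 16 + 62 + 19 + 8 + 18 + 5 + 15 + 30 + 11 = 212.
Total exposure: 3 + 7 + 7 + 2 + 1 + 2 + 1 + 2 + 6 + 5 = 36 seconds.
By Gamma–Poisson conjugacy, the posterior is Gamma(α + Σx, β + Σt) = Gamma(17 + 212, 15 + 36) = Gamma(229, 51).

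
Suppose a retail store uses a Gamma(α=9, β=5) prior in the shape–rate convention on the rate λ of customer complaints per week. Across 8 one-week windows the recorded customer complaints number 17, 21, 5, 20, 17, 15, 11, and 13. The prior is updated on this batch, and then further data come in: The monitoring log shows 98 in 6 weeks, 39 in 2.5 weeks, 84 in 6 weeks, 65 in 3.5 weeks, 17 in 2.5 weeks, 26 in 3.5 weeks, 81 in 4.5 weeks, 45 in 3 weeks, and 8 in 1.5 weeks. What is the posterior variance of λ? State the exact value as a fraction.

591/2116

Total count: 17 + 21 + 5 + 20 + 17 + 15 + 11 + 13 = 119.
Total exposure: 8 weeks.
After the first batch: Gamma(9 + 119, 5 + 8) = Gamma(128, 13).
Total count: 98 + 39 + 84 + 65 + 17 + 26 + 81 + 45 + 8 = 463.
Total exposure: 6 + 2.5 + 6 + 3.5 + 2.5 + 3.5 + 4.5 + 3 + 1.5 = 33 weeks.
After the second batch: Gamma(128 + 463, 13 + 33) = Gamma(591, 46).
Posterior variance = α'/β'² = 591/2116.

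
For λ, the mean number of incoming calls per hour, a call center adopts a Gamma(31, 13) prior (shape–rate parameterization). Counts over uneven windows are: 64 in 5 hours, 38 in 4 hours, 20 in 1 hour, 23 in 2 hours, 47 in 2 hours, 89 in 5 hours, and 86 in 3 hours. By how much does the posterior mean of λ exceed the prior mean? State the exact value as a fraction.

4089/455

Total count: 64 + 38 + 20 + 23 + 47 + 89 + 86 = 367.
Total exposure: 5 + 4 + 1 + 2 + 2 + 5 + 3 = 22 hours.
By Gamma–Poisson conjugacy, the posterior is Gamma(α + Σx, β + Σt) = Gamma(31 + 367, 13 + 22) = Gamma(398, 35).
Posterior mean = 398/35 = 398/35; prior mean = 31/13 = 31/13. Difference = 398/35 − 31/13 = 4089/455.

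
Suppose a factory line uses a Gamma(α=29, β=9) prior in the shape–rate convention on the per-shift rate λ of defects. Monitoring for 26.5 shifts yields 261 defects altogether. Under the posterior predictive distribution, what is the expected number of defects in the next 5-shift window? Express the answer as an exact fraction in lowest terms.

Total count 261 over total exposure 26.5 shifts.
Conjugate update: add total count to the shape and total exposure to the rate, giving Gamma(290, 71/2).
Predictive mean over a 5-shift window = T·E[λ|data] = 5·290/(71/2) = 2900/71.

2900/71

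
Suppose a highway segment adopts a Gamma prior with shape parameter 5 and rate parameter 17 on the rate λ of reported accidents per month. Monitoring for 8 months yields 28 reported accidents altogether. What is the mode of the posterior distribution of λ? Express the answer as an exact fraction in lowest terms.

Total count 28 over total exposure 8 months.
By Gamma–Poisson conjugacy, the posterior is Gamma(α + Σx, β + Σt) = Gamma(5 + 28, 17 + 8) = Gamma(33, 25).
Posterior mode = (α'−1)/β' = 32/25.

32/25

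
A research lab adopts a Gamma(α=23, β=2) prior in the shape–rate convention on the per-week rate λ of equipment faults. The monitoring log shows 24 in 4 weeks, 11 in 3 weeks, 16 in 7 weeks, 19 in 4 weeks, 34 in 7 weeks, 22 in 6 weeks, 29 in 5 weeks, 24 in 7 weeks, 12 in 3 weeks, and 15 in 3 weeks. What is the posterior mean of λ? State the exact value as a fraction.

Total count: 24 + 11 + 16 + 19 + 34 + 22 + 29 + 24 + 12 + 15 = 206.
Total exposure: 4 + 3 + 7 + 4 + 7 + 6 + 5 + 7 + 3 + 3 = 49 weeks.
Posterior: α' = 23 + 206 = 229, β' = 2 + 49 = 51.
Posterior mean = α'/β' = 229/51.

229/51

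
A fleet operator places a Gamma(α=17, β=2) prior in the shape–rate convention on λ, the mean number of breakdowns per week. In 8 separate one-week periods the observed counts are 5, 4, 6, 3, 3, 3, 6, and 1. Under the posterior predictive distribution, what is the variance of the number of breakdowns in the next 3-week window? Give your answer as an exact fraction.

Total count: 5 + 4 + 6 + 3 + 3 + 3 + 6 + 1 = 31.
Total exposure: 8 weeks.
Posterior: α' = 17 + 31 = 48, β' = 2 + 8 = 10.
The posterior predictive for a window of length T is Negative Binomial with variance T·α'·(β'+T)/β'² = 3·48·13/100 = 468/25.

468/25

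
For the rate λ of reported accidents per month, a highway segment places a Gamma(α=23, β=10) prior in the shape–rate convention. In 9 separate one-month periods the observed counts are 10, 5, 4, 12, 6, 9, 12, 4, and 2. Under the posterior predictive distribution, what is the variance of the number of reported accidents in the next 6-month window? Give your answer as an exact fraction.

Total count: 10 + 5 + 4 + 12 + 6 + 9 + 12 + 4 + 2 = 64.
Total exposure: 9 months.
Posterior: α' = 23 + 64 = 87, β' = 10 + 9 = 19.
The posterior predictive for a window of length T is Negative Binomial with variance T·α'·(β'+T)/β'² = 6·87·25/361 = 13050/361.

13050/361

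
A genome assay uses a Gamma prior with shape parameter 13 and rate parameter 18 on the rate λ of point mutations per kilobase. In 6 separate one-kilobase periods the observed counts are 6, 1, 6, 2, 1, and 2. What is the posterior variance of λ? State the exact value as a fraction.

Total count: 6 + 1 + 6 + 2 + 1 + 2 = 18.
Total exposure: 6 kilobases.
By Gamma–Poisson conjugacy, the posterior is Gamma(α + Σx, β + Σt) = Gamma(13 + 18, 18 + 6) = Gamma(31, 24).
Posterior variance = α'/β'² = 31/576.

31/576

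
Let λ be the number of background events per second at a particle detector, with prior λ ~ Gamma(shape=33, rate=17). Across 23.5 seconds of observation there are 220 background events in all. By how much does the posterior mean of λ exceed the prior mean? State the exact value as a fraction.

5929/1377

Total count 220 over total exposure 23.5 seconds.
Conjugate update: add total count to the shape and total exposure to the rate, giving Gamma(253, 81/2).
Posterior mean = 253/(81/2) = 506/81; prior mean = 33/17 = 33/17. Difference = 506/81 − 33/17 = 5929/1377.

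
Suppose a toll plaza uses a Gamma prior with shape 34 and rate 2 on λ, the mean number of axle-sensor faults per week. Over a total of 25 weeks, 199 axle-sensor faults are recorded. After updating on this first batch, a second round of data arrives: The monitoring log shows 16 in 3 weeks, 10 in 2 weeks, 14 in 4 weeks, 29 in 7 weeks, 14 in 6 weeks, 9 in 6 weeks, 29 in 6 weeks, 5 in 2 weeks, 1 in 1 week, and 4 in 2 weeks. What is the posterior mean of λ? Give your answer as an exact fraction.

182/33

Total count 199 over total exposure 25 weeks.
After the first batch: Gamma(34 + 199, 2 + 25) = Gamma(233, 27).
Total count: 16 + 10 + 14 + 29 + 14 + 9 + 29 + 5 + 1 + 4 = 131.
Total exposure: 3 + 2 + 4 + 7 + 6 + 6 + 6 + 2 + 1 + 2 = 39 weeks.
After the second batch: Gamma(233 + 131, 27 + 39) = Gamma(364, 66).
Posterior mean = α'/β' = 364/66 = 182/33.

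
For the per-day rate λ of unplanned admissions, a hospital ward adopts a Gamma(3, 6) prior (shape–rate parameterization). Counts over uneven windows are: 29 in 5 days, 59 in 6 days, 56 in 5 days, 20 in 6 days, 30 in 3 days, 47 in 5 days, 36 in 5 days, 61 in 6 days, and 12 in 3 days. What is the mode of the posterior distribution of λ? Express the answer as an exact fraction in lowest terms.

176/25

Total count: 29 + 59 + 56 + 20 + 30 + 47 + 36 + 61 + 12 = 350.
Total exposure: 5 + 6 + 5 + 6 + 3 + 5 + 5 + 6 + 3 = 44 days.
The Gamma prior is conjugate for the Poisson rate, so λ | data ~ Gamma(3+350, 6+44) = Gamma(353, 50).
Posterior mode = (α'−1)/β' = 352/50 = 176/25.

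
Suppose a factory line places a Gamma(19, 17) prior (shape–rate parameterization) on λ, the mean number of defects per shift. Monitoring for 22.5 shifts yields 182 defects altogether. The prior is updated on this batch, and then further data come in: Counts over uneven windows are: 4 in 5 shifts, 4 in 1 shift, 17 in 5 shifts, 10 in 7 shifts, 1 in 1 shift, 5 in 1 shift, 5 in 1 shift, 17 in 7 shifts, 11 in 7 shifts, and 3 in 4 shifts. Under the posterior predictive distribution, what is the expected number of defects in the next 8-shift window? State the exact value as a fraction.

Total count 182 over total exposure 22.5 shifts.
After the first batch: Gamma(19 + 182, 17 + 22.5) = Gamma(201, 79/2).
Total count: 4 + 4 + 17 + 10 + 1 + 5 + 5 + 17 + 11 + 3 = 77.
Total exposure: 5 + 1 + 5 + 7 + 1 + 1 + 1 + 7 + 7 + 4 = 39 shifts.
After the second batch: Gamma(201 + 77, 79/2 + 39) = Gamma(278, 157/2).
Predictive mean over an 8-shift window = T·E[λ|data] = 8·278/(157/2) = 4448/157.

4448/157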